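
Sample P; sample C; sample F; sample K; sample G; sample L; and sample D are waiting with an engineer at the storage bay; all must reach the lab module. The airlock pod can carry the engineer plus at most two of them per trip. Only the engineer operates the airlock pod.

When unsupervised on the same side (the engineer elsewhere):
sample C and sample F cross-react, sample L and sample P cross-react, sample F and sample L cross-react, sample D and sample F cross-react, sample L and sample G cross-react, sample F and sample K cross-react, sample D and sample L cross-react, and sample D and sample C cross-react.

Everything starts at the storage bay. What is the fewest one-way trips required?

Whatever the first load, the items left behind include a forbidden pair without the engineer. No opening move is safe, so no plan exists.

impossible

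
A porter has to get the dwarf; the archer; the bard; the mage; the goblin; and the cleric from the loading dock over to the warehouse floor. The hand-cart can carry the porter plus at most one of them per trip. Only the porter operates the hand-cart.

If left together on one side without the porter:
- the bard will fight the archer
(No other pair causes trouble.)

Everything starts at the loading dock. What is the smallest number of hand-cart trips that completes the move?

11

Counting alone: the porter can take at most 1 across per trip to the warehouse floor, so moving all 6 needs at least 6 loaded trips out, with a return between consecutive ones — at least 11 crossings.
The plan below uses exactly 11 crossings, so it is optimal:
1. Porter goes to the warehouse floor with the archer.
2. Porter goes back to the loading dock alone.
3. Porter goes to the warehouse floor with the dwarf.
4. Porter goes back to the loading dock alone.
5. Porter goes to the warehouse floor with the mage.
6. Porter goes back to the loading dock alone.
7. Porter goes to the warehouse floor with the goblin.
8. Porter goes back to the loading dock alone.
9. Porter goes to the warehouse floor with the cleric.
10. Porter goes back to the loading dock alone.
11. Porter goes to the warehouse floor with the bard.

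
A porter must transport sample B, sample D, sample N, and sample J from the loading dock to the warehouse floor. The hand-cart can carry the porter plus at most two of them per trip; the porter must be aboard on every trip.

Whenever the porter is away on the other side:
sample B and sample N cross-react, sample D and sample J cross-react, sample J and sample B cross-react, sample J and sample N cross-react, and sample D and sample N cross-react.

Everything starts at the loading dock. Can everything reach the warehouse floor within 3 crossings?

Counting alone: the porter can take at most 2 across per trip to the warehouse floor, so moving all 4 needs at least 2 loaded trips out, with a return between consecutive ones — at least 3 crossings.
The safety rule pushes this higher. Following every safe sequence of crossings, the most of the 4 that can be at the warehouse floor as the hand-cart arrives there on crossing 3 is 3 — never all 4.
So the move cannot be finished within 3 crossings. (The shortest complete plan takes 5:)
1. Porter goes to the warehouse floor with sample J and sample N.  [the loading dock: sample B, sample D | the warehouse floor: sample J, sample N]
2. Porter goes back to the loading dock with sample N.  [the loading dock: sample B, sample D, sample N | the warehouse floor: sample J]
3. Porter goes to the warehouse floor with sample B and sample D.  [the loading dock: sample N | the warehouse floor: sample B, sample D, sample J]
4. Porter goes back to the loading dock with sample J.  [the loading dock: sample J, sample N | the warehouse floor: sample B, sample D]
5. Porter goes to the warehouse floor with sample J and sample N.  [the loading dock: — | the warehouse floor: sample B, sample D, sample J, sample N]

No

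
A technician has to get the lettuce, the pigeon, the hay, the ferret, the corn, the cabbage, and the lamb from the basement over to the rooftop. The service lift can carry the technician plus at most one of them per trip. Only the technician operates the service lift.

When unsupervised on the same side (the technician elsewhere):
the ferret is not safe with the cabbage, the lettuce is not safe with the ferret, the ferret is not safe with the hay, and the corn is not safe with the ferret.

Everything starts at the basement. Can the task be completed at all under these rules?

No

Following every safe sequence of crossings from the start, the most of the 7 that can be at the rooftop as the service lift arrives there on crossings 1, 3, 5, 7 is 1, 2, 3, 4 respectively; the best ever achieved is 4 of 7.
From crossing 9 on, no configuration arises that was not already reachable earlier: only 44 distinct safe configurations (who is on which side, and where the service lift is) can ever be reached, none of them has everyone across, and every continuation just revisits them. So no valid plan exists.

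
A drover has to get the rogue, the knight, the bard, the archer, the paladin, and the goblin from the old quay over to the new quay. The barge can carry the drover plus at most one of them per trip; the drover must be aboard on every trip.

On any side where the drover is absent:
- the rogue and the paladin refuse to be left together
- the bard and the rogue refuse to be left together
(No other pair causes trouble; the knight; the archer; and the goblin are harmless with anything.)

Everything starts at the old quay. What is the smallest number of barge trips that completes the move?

13

Counting alone: the drover can take at most 1 across per trip to the new quay, so moving all 6 needs at least 6 loaded trips out, with a return between consecutive ones — at least 11 crossings.
The safety rule pushes this higher. Following every safe sequence of crossings, the most of the 6 that can be at the new quay as the barge arrives there on crossing 11 is 5 — never all 6.
So no plan with fewer than 13 crossings exists, and this one achieves 13:
1. Drover goes to the new quay with the rogue.
2. Drover goes back to the old quay alone.
3. Drover goes to the new quay with the knight.
4. Drover goes back to the old quay alone.
5. Drover goes to the new quay with the bard.
6. Drover goes back to the old quay with the rogue.
7. Drover goes to the new quay with the paladin.
8. Drover goes back to the old quay alone.
9. Drover goes to the new quay with the archer.
10. Drover goes back to the old quay alone.
11. Drover goes to the new quay with the goblin.
12. Drover goes back to the old quay alone.
13. Drover goes to the new quay with the rogue.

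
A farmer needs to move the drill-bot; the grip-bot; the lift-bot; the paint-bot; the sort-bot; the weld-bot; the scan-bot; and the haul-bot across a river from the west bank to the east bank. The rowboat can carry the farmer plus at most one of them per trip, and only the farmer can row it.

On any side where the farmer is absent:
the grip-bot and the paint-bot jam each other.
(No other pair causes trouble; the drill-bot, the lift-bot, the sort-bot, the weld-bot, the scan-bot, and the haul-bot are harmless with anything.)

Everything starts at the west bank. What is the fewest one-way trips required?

15

Counting alone: the farmer can take at most 1 across per trip to the east bank, so moving all 8 needs at least 8 loaded trips out, with a return between consecutive ones — at least 15 crossings.
The plan below uses exactly 15 crossings, so it is optimal:
1. Farmer goes to the east bank with the grip-bot.
2. Farmer goes back to the west bank alone.
3. Farmer goes to the east bank with the drill-bot.
4. Farmer goes back to the west bank alone.
5. Farmer goes to the east bank with the lift-bot.
6. Farmer goes back to the west bank alone.
7. Farmer goes to the east bank with the sort-bot.
8. Farmer goes back to the west bank alone.
9. Farmer goes to the east bank with the weld-bot.
10. Farmer goes back to the west bank alone.
11. Farmer goes to the east bank with the scan-bot.
12. Farmer goes back to the west bank alone.
13. Farmer goes to the east bank with the haul-bot.
14. Farmer goes back to the west bank alone.
15. Farmer goes to the east bank with the paint-bot.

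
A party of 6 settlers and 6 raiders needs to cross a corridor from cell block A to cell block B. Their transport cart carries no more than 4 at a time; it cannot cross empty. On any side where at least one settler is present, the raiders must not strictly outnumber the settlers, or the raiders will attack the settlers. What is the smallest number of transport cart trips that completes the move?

Counting alone: each trip to cell block B takes at most 4 across and each return brings at least 1 back, so after t trips out (and t−1 returns) at most 4t − (t−1) of the 12 are across; that first reaches 12 at t = 4, so at least 7 crossings are needed.
The safety rule pushes this higher. Following every safe sequence of crossings, the most of the 12 that can be at cell block B as the transport cart arrives there on crossing 7 is 11 — never all 12.
So no plan with fewer than 9 crossings exists, and this one achieves 9:
1. 2 raiders → cell block B.  (cell block A: 6S 4R; cell block B: 0S 2R)
2. 1 raider ← cell block A.  (cell block A: 6S 5R; cell block B: 0S 1R)
3. 4 raiders → cell block B.  (cell block A: 6S 1R; cell block B: 0S 5R)
4. 1 raider ← cell block A.  (cell block A: 6S 2R; cell block B: 0S 4R)
5. 4 settlers → cell block B.  (cell block A: 2S 2R; cell block B: 4S 4R)
6. 1 settler and 1 raider ← cell block A.  (cell block A: 3S 3R; cell block B: 3S 3R)
7. 2 settlers and 2 raiders → cell block B.  (cell block A: 1S 1R; cell block B: 5S 5R)
8. 1 settler and 1 raider ← cell block A.  (cell block A: 2S 2R; cell block B: 4S 4R)
9. 2 settlers and 2 raiders → cell block B.  (cell block A: 0S 0R; cell block B: 6S 6R)

9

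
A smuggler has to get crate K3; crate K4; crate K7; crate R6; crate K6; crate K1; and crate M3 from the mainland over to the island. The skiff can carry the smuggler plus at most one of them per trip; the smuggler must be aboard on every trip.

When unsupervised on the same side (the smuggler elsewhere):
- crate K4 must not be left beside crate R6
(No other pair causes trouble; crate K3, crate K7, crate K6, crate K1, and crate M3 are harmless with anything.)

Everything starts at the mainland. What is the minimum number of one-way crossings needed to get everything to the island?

Counting alone: the smuggler can take at most 1 across per trip to the island, so moving all 7 needs at least 7 loaded trips out, with a return between consecutive ones — at least 13 crossings.
The plan below uses exactly 13 crossings, so it is optimal:
1. Smuggler goes to the island with crate K4.
2. Smuggler goes back to the mainland alone.
3. Smuggler goes to the island with crate K3.
4. Smuggler goes back to the mainland alone.
5. Smuggler goes to the island with crate K7.
6. Smuggler goes back to the mainland alone.
7. Smuggler goes to the island with crate K6.
8. Smuggler goes back to the mainland alone.
9. Smuggler goes to the island with crate K1.
10. Smuggler goes back to the mainland alone.
11. Smuggler goes to the island with crate M3.
12. Smuggler goes back to the mainland alone.
13. Smuggler goes to the island with crate R6.

13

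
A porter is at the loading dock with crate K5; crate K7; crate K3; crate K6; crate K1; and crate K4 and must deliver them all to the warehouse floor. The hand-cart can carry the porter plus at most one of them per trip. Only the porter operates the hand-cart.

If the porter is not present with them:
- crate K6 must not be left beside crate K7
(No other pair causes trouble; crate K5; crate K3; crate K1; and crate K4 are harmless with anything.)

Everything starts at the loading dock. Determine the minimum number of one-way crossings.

11

Counting alone: the porter can take at most 1 across per trip to the warehouse floor, so moving all 6 needs at least 6 loaded trips out, with a return between consecutive ones — at least 11 crossings.
The plan below uses exactly 11 crossings, so it is optimal:
1. Porter goes to the warehouse floor with crate K7.
2. Porter goes back to the loading dock alone.
3. Porter goes to the warehouse floor with crate K5.
4. Porter goes back to the loading dock alone.
5. Porter goes to the warehouse floor with crate K3.
6. Porter goes back to the loading dock alone.
7. Porter goes to the warehouse floor with crate K1.
8. Porter goes back to the loading dock alone.
9. Porter goes to the warehouse floor with crate K4.
10. Porter goes back to the loading dock alone.
11. Porter goes to the warehouse floor with crate K6.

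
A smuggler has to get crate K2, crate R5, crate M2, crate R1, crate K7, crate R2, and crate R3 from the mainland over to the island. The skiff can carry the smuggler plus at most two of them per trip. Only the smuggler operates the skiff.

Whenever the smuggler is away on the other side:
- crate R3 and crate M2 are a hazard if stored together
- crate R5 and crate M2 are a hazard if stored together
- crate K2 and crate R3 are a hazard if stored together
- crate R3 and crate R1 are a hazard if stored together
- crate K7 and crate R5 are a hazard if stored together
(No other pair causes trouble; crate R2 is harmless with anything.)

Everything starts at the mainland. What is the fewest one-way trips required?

9

Counting alone: the smuggler can take at most 2 across per trip to the island, so moving all 7 needs at least 4 loaded trips out, with a return between consecutive ones — at least 7 crossings.
The safety rule pushes this higher. Following every safe sequence of crossings, the most of the 7 that can be at the island as the skiff arrives there on crossing 7 is 6 — never all 7.
So no plan with fewer than 9 crossings exists, and this one achieves 9:
1. Smuggler goes to the island with crate R3 and crate R5.
2. Smuggler goes back to the mainland alone.
3. Smuggler goes to the island with crate K2.
4. Smuggler goes back to the mainland with crate R3.
5. Smuggler goes to the island with crate M2 and crate R1.
6. Smuggler goes back to the mainland with crate R5.
7. Smuggler goes to the island with crate K7 and crate R2.
8. Smuggler goes back to the mainland alone.
9. Smuggler goes to the island with crate R3 and crate R5.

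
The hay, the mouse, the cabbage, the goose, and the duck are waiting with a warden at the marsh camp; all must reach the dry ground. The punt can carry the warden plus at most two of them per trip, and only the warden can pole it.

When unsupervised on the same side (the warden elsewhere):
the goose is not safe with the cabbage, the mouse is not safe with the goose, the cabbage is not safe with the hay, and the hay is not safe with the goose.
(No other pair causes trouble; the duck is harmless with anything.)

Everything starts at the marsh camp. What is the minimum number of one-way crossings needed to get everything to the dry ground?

Counting alone: the warden can take at most 2 across per trip to the dry ground, so moving all 5 needs at least 3 loaded trips out, with a return between consecutive ones — at least 5 crossings.
The safety rule pushes this higher. Following every safe sequence of crossings, the most of the 5 that can be at the dry ground as the punt arrives there on crossing 5 is 4 — never all 5.
So no plan with fewer than 7 crossings exists, and this one achieves 7:
1. Warden goes to the dry ground with the goose and the hay.  [the marsh camp: the cabbage, the duck, the mouse | the dry ground: the goose, the hay]
2. Warden goes back to the marsh camp with the hay.  [the marsh camp: the cabbage, the duck, the hay, the mouse | the dry ground: the goose]
3. Warden goes to the dry ground with the hay and the mouse.  [the marsh camp: the cabbage, the duck | the dry ground: the goose, the hay, the mouse]
4. Warden goes back to the marsh camp with the goose.  [the marsh camp: the cabbage, the duck, the goose | the dry ground: the hay, the mouse]
5. Warden goes to the dry ground with the cabbage and the duck.  [the marsh camp: the goose | the dry ground: the cabbage, the duck, the hay, the mouse]
6. Warden goes back to the marsh camp with the hay.  [the marsh camp: the goose, the hay | the dry ground: the cabbage, the duck, the mouse]
7. Warden goes to the dry ground with the goose and the hay.  [the marsh camp: — | the dry ground: the cabbage, the duck, the goose, the hay, the mouse]

7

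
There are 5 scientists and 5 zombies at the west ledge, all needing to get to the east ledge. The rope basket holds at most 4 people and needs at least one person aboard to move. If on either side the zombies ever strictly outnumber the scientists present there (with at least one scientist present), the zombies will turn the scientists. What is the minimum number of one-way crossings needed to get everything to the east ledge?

7

Counting alone: each trip to the east ledge takes at most 4 across and each return brings at least 1 back, so after t trips out (and t−1 returns) at most 4t − (t−1) of the 10 are across; that first reaches 10 at t = 3, so at least 5 crossings are needed.
The safety rule pushes this higher. Following every safe sequence of crossings, the most of the 10 that can be at the east ledge as the rope basket arrives there on crossing 5 is 9 — never all 10.
So no plan with fewer than 7 crossings exists, and this one achieves 7:
1. 2 zombies → the east ledge.  (the west ledge: 5S 3Z; the east ledge: 0S 2Z)
2. 1 zombie ← the west ledge.  (the west ledge: 5S 4Z; the east ledge: 0S 1Z)
3. 4 zombies → the east ledge.  (the west ledge: 5S 0Z; the east ledge: 0S 5Z)
4. 1 zombie ← the west ledge.  (the west ledge: 5S 1Z; the east ledge: 0S 4Z)
5. 4 scientists → the east ledge.  (the west ledge: 1S 1Z; the east ledge: 4S 4Z)
6. 1 scientist and 1 zombie ← the west ledge.  (the west ledge: 2S 2Z; the east ledge: 3S 3Z)
7. 2 scientists and 2 zombies → the east ledge.  (the west ledge: 0S 0Z; the east ledge: 5S 5Z)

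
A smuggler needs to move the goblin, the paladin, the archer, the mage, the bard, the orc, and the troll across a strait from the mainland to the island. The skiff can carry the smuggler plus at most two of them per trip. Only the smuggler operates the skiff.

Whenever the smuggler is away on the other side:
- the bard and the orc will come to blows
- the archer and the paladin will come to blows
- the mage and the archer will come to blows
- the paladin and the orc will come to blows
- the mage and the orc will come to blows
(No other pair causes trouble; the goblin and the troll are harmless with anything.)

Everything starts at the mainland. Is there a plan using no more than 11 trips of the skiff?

Yes

Yes — this plan uses 9 crossings (≤ 11):
1. Smuggler goes to the island with the archer and the orc.
2. Smuggler goes back to the mainland alone.
3. Smuggler goes to the island with the goblin.
4. Smuggler goes back to the mainland alone.
5. Smuggler goes to the island with the mage and the paladin.
6. Smuggler goes back to the mainland with the archer and the orc.
7. Smuggler goes to the island with the bard and the troll.
8. Smuggler goes back to the mainland alone.
9. Smuggler goes to the island with the archer and the orc.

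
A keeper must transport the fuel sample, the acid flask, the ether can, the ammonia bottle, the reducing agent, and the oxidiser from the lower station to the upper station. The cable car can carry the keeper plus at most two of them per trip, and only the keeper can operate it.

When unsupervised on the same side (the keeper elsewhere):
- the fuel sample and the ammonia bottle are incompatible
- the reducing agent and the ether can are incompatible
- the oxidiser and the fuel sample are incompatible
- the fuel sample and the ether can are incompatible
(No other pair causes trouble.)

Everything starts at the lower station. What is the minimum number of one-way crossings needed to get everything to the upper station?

7

Counting alone: the keeper can take at most 2 across per trip to the upper station, so moving all 6 needs at least 3 loaded trips out, with a return between consecutive ones — at least 5 crossings.
The safety rule pushes this higher. Following every safe sequence of crossings, the most of the 6 that can be at the upper station as the cable car arrives there on crossing 5 is 5 — never all 6.
So no plan with fewer than 7 crossings exists, and this one achieves 7:
1. Keeper goes to the upper station with the ether can and the fuel sample.  [the lower station: the acid flask, the ammonia bottle, the oxidiser, the reducing agent | the upper station: the ether can, the fuel sample]
2. Keeper goes back to the lower station with the fuel sample.  [the lower station: the acid flask, the ammonia bottle, the fuel sample, the oxidiser, the reducing agent | the upper station: the ether can]
3. Keeper goes to the upper station with the acid flask and the fuel sample.  [the lower station: the ammonia bottle, the oxidiser, the reducing agent | the upper station: the acid flask, the ether can, the fuel sample]
4. Keeper goes back to the lower station with the fuel sample.  [the lower station: the ammonia bottle, the fuel sample, the oxidiser, the reducing agent | the upper station: the acid flask, the ether can]
5. Keeper goes to the upper station with the ammonia bottle and the oxidiser.  [the lower station: the fuel sample, the reducing agent | the upper station: the acid flask, the ammonia bottle, the ether can, the oxidiser]
6. Keeper goes back to the lower station alone.  [the lower station: the fuel sample, the reducing agent | the upper station: the acid flask, the ammonia bottle, the ether can, the oxidiser]
7. Keeper goes to the upper station with the fuel sample and the reducing agent.  [the lower station: — | the upper station: the acid flask, the ammonia bottle, the ether can, the fuel sample, the oxidiser, the reducing agent]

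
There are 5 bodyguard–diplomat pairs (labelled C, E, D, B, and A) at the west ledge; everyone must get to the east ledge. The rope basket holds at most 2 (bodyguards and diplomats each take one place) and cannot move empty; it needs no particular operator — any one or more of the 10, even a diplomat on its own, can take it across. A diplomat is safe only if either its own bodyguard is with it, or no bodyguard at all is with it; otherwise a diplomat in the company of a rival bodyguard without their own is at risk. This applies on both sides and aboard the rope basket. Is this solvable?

No

Following every safe sequence of crossings from the start, the most of the 10 that can be at the east ledge as the rope basket arrives there on crossings 1, 3, 5, 7 is 2, 3, 4, 5 respectively; the best ever achieved is 5 of 10.
From crossing 9 on, no configuration arises that was not already reachable earlier: only 82 distinct safe configurations (who is on which side, and where the rope basket is) can ever be reached, none of them has everyone across, and every continuation just revisits them. So no valid plan exists.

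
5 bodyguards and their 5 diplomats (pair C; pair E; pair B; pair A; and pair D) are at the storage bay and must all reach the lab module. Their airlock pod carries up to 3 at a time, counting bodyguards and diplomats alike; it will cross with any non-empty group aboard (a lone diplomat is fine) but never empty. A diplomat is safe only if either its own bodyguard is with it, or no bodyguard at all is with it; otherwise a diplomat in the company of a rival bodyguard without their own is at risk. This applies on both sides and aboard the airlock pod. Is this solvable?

Yes

1. bodyguard C and diplomat C cross → the lab module.
2. bodyguard C crosses ← the storage bay.
3. diplomat A, diplomat B, and diplomat E cross → the lab module.
4. diplomat C crosses ← the storage bay.
5. bodyguard A, bodyguard B, and bodyguard E cross → the lab module.
6. bodyguard E and diplomat E cross ← the storage bay.
7. bodyguard C, bodyguard D, and bodyguard E cross → the lab module.
8. diplomat B crosses ← the storage bay.
9. diplomat C and diplomat E cross → the lab module.
10. diplomat C crosses ← the storage bay.
11. diplomat B, diplomat C, and diplomat D cross → the lab module.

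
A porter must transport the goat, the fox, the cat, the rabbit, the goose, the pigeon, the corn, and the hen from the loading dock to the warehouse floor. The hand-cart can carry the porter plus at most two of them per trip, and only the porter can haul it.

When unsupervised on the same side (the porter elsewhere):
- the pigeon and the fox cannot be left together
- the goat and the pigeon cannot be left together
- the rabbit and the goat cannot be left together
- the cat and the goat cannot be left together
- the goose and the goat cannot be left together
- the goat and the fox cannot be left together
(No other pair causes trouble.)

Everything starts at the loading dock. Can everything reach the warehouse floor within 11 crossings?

No

Counting alone: the porter can take at most 2 across per trip to the warehouse floor, so moving all 8 needs at least 4 loaded trips out, with a return between consecutive ones — at least 7 crossings.
The safety rule pushes this higher. Following every safe sequence of crossings, the most of the 8 that can be at the warehouse floor as the hand-cart arrives there on crossings 7, 9, 11 is 5, 6, 7 respectively — never all 8.
So the move cannot be finished within 11 crossings. (The shortest complete plan takes 13:)
1. Porter goes to the warehouse floor with the fox and the goat.  [the loading dock: the cat, the corn, the goose, the hen, the pigeon, the rabbit | the warehouse floor: the fox, the goat]
2. Porter goes back to the loading dock with the goat.  [the loading dock: the cat, the corn, the goat, the goose, the hen, the pigeon, the rabbit | the warehouse floor: the fox]
3. Porter goes to the warehouse floor with the cat and the goat.  [the loading dock: the corn, the goose, the hen, the pigeon, the rabbit | the warehouse floor: the cat, the fox, the goat]
4. Porter goes back to the loading dock with the goat.  [the loading dock: the corn, the goat, the goose, the hen, the pigeon, the rabbit | the warehouse floor: the cat, the fox]
5. Porter goes to the warehouse floor with the goat and the rabbit.  [the loading dock: the corn, the goose, the hen, the pigeon | the warehouse floor: the cat, the fox, the goat, the rabbit]
6. Porter goes back to the loading dock with the goat.  [the loading dock: the corn, the goat, the goose, the hen, the pigeon | the warehouse floor: the cat, the fox, the rabbit]
7. Porter goes to the warehouse floor with the goat and the goose.  [the loading dock: the corn, the hen, the pigeon | the warehouse floor: the cat, the fox, the goat, the goose, the rabbit]
8. Porter goes back to the loading dock with the goat.  [the loading dock: the corn, the goat, the hen, the pigeon | the warehouse floor: the cat, the fox, the goose, the rabbit]
9. Porter goes to the warehouse floor with the corn and the goat.  [the loading dock: the hen, the pigeon | the warehouse floor: the cat, the corn, the fox, the goat, the goose, the rabbit]
10. Porter goes back to the loading dock with the goat.  [the loading dock: the goat, the hen, the pigeon | the warehouse floor: the cat, the corn, the fox, the goose, the rabbit]
11. Porter goes to the warehouse floor with the goat and the hen.  [the loading dock: the pigeon | the warehouse floor: the cat, the corn, the fox, the goat, the goose, the hen, the rabbit]
12. Porter goes back to the loading dock with the goat.  [the loading dock: the goat, the pigeon | the warehouse floor: the cat, the corn, the fox, the goose, the hen, the rabbit]
13. Porter goes to the warehouse floor with the goat and the pigeon.  [the loading dock: — | the warehouse floor: the cat, the corn, the fox, the goat, the goose, the hen, the pigeon, the rabbit]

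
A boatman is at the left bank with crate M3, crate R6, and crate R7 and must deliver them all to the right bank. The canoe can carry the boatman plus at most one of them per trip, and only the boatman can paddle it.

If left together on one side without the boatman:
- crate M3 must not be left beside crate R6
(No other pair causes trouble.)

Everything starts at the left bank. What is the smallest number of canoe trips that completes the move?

5

Counting alone: the boatman can take at most 1 across per trip to the right bank, so moving all 3 needs at least 3 loaded trips out, with a return between consecutive ones — at least 5 crossings.
The plan below uses exactly 5 crossings, so it is optimal:
1. Boatman goes to the right bank with crate M3.  [the left bank: crate R6, crate R7 | the right bank: crate M3]
2. Boatman goes back to the left bank alone.  [the left bank: crate R6, crate R7 | the right bank: crate M3]
3. Boatman goes to the right bank with crate R7.  [the left bank: crate R6 | the right bank: crate M3, crate R7]
4. Boatman goes back to the left bank alone.  [the left bank: crate R6 | the right bank: crate M3, crate R7]
5. Boatman goes to the right bank with crate R6.  [the left bank: — | the right bank: crate M3, crate R6, crate R7]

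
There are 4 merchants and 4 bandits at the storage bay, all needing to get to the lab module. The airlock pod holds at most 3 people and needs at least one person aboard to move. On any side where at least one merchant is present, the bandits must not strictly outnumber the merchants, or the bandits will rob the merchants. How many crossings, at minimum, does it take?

9

Counting alone: each trip to the lab module takes at most 3 across and each return brings at least 1 back, so after t trips out (and t−1 returns) at most 3t − (t−1) of the 8 are across; that first reaches 8 at t = 4, so at least 7 crossings are needed.
The safety rule pushes this higher. Following every safe sequence of crossings, the most of the 8 that can be at the lab module as the airlock pod arrives there on crossing 7 is 7 — never all 8.
So no plan with fewer than 9 crossings exists, and this one achieves 9:
1. 2 bandits → the lab module.  (the storage bay: 4M 2B; the lab module: 0M 2B)
2. 1 bandit ← the storage bay.  (the storage bay: 4M 3B; the lab module: 0M 1B)
3. 3 bandits → the lab module.  (the storage bay: 4M 0B; the lab module: 0M 4B)
4. 1 bandit ← the storage bay.  (the storage bay: 4M 1B; the lab module: 0M 3B)
5. 3 merchants → the lab module.  (the storage bay: 1M 1B; the lab module: 3M 3B)
6. 1 merchant and 1 bandit ← the storage bay.  (the storage bay: 2M 2B; the lab module: 2M 2B)
7. 2 merchants → the lab module.  (the storage bay: 0M 2B; the lab module: 4M 2B)
8. 1 bandit ← the storage bay.  (the storage bay: 0M 3B; the lab module: 4M 1B)
9. 3 bandits → the lab module.  (the storage bay: 0M 0B; the lab module: 4M 4B)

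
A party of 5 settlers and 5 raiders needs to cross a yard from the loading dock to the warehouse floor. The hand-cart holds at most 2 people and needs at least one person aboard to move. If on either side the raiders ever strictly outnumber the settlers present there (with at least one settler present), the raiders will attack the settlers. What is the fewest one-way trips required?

Following every safe sequence of crossings from the start, the most of the 10 that can be at the warehouse floor as the hand-cart arrives there on crossings 1, 3, 5, 7 is 2, 3, 4, 5 respectively; the best ever achieved is 5 of 10.
From crossing 9 on, no configuration arises that was not already reachable earlier: only 13 distinct safe configurations (who is on which side, and where the hand-cart is) can ever be reached, none of them has everyone across, and every continuation just revisits them. They are: 0 settlers + 0 raiders across (hand-cart back at the start); 0 settlers + 1 raider across (hand-cart there); 0 settlers + 1 raider across (hand-cart back at the start); 0 settlers + 2 raiders across (hand-cart there); 0 settlers + 2 raiders across (hand-cart back at the start); 0 settlers + 3 raiders across (hand-cart there); 0 settlers + 3 raiders across (hand-cart back at the start); 0 settlers + 4 raiders across (hand-cart there); 0 settlers + 4 raiders across (hand-cart back at the start); 0 settlers + 5 raiders across (hand-cart there); 1 settler + 1 raider across (hand-cart there); 1 settler + 1 raider across (hand-cart back at the start); 2 settlers + 2 raiders across (hand-cart there). So no valid plan exists.

impossible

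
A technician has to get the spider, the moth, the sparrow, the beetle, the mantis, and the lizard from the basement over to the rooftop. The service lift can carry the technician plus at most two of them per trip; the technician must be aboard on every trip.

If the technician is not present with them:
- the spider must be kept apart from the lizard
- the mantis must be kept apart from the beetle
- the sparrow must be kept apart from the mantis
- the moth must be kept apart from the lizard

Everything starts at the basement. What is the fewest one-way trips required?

7

Counting alone: the technician can take at most 2 across per trip to the rooftop, so moving all 6 needs at least 3 loaded trips out, with a return between consecutive ones — at least 5 crossings.
The safety rule pushes this higher. Following every safe sequence of crossings, the most of the 6 that can be at the rooftop as the service lift arrives there on crossing 5 is 5 — never all 6.
So no plan with fewer than 7 crossings exists, and this one achieves 7:
1. Technician goes to the rooftop with the lizard and the mantis.
2. Technician goes back to the basement alone.
3. Technician goes to the rooftop with the moth and the spider.
4. Technician goes back to the basement with the lizard.
5. Technician goes to the rooftop with the beetle and the sparrow.
6. Technician goes back to the basement with the mantis.
7. Technician goes to the rooftop with the lizard and the mantis.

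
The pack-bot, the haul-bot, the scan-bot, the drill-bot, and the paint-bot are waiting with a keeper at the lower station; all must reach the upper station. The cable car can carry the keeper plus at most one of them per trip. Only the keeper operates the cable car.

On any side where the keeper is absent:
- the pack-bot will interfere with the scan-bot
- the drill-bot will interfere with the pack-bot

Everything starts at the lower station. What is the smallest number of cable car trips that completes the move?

Counting alone: the keeper can take at most 1 across per trip to the upper station, so moving all 5 needs at least 5 loaded trips out, with a return between consecutive ones — at least 9 crossings.
The safety rule pushes this higher. Following every safe sequence of crossings, the most of the 5 that can be at the upper station as the cable car arrives there on crossing 9 is 4 — never all 5.
So no plan with fewer than 11 crossings exists, and this one achieves 11:
1. Keeper goes to the upper station with the pack-bot.  [the lower station: the drill-bot, the haul-bot, the paint-bot, the scan-bot | the upper station: the pack-bot]
2. Keeper goes back to the lower station alone.  [the lower station: the drill-bot, the haul-bot, the paint-bot, the scan-bot | the upper station: the pack-bot]
3. Keeper goes to the upper station with the haul-bot.  [the lower station: the drill-bot, the paint-bot, the scan-bot | the upper station: the haul-bot, the pack-bot]
4. Keeper goes back to the lower station alone.  [the lower station: the drill-bot, the paint-bot, the scan-bot | the upper station: the haul-bot, the pack-bot]
5. Keeper goes to the upper station with the scan-bot.  [the lower station: the drill-bot, the paint-bot | the upper station: the haul-bot, the pack-bot, the scan-bot]
6. Keeper goes back to the lower station with the pack-bot.  [the lower station: the drill-bot, the pack-bot, the paint-bot | the upper station: the haul-bot, the scan-bot]
7. Keeper goes to the upper station with the drill-bot.  [the lower station: the pack-bot, the paint-bot | the upper station: the drill-bot, the haul-bot, the scan-bot]
8. Keeper goes back to the lower station alone.  [the lower station: the pack-bot, the paint-bot | the upper station: the drill-bot, the haul-bot, the scan-bot]
9. Keeper goes to the upper station with the paint-bot.  [the lower station: the pack-bot | the upper station: the drill-bot, the haul-bot, the paint-bot, the scan-bot]
10. Keeper goes back to the lower station alone.  [the lower station: the pack-bot | the upper station: the drill-bot, the haul-bot, the paint-bot, the scan-bot]
11. Keeper goes to the upper station with the pack-bot.  [the lower station: — | the upper station: the drill-bot, the haul-bot, the pack-bot, the paint-bot, the scan-bot]

11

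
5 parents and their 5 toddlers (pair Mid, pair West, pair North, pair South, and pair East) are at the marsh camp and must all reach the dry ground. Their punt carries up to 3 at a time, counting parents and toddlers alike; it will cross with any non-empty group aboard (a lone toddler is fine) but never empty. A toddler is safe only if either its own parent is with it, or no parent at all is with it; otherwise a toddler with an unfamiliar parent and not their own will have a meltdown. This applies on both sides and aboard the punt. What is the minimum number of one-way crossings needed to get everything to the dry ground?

Counting alone: each trip to the dry ground takes at most 3 across and each return brings at least 1 back, so after t trips out (and t−1 returns) at most 3t − (t−1) of the 10 are across; that first reaches 10 at t = 5, so at least 9 crossings are needed.
The safety rule pushes this higher. Following every safe sequence of crossings, the most of the 10 that can be at the dry ground as the punt arrives there on crossing 9 is 9 — never all 10.
So no plan with fewer than 11 crossings exists, and this one achieves 11:
1. parent Mid and toddler Mid cross → the dry ground.
2. parent Mid crosses ← the marsh camp.
3. toddler North, toddler South, and toddler West cross → the dry ground.
4. toddler Mid crosses ← the marsh camp.
5. parent North, parent South, and parent West cross → the dry ground.
6. parent West and toddler West cross ← the marsh camp.
7. parent East, parent Mid, and parent West cross → the dry ground.
8. toddler North crosses ← the marsh camp.
9. toddler Mid and toddler West cross → the dry ground.
10. toddler Mid crosses ← the marsh camp.
11. toddler East, toddler Mid, and toddler North cross → the dry ground.

11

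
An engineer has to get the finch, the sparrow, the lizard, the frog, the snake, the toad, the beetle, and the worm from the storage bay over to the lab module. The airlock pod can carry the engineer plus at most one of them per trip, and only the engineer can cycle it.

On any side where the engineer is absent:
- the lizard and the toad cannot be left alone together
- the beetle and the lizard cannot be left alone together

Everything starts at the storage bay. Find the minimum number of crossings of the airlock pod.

17

Counting alone: the engineer can take at most 1 across per trip to the lab module, so moving all 8 needs at least 8 loaded trips out, with a return between consecutive ones — at least 15 crossings.
The safety rule pushes this higher. Following every safe sequence of crossings, the most of the 8 that can be at the lab module as the airlock pod arrives there on crossing 15 is 7 — never all 8.
So no plan with fewer than 17 crossings exists, and this one achieves 17:
1. Engineer goes to the lab module with the lizard.  [the storage bay: the beetle, the finch, the frog, the snake, the sparrow, the toad, the worm | the lab module: the lizard]
2. Engineer goes back to the storage bay alone.  [the storage bay: the beetle, the finch, the frog, the snake, the sparrow, the toad, the worm | the lab module: the lizard]
3. Engineer goes to the lab module with the finch.  [the storage bay: the beetle, the frog, the snake, the sparrow, the toad, the worm | the lab module: the finch, the lizard]
4. Engineer goes back to the storage bay alone.  [the storage bay: the beetle, the frog, the snake, the sparrow, the toad, the worm | the lab module: the finch, the lizard]
5. Engineer goes to the lab module with the sparrow.  [the storage bay: the beetle, the frog, the snake, the toad, the worm | the lab module: the finch, the lizard, the sparrow]
6. Engineer goes back to the storage bay alone.  [the storage bay: the beetle, the frog, the snake, the toad, the worm | the lab module: the finch, the lizard, the sparrow]
7. Engineer goes to the lab module with the frog.  [the storage bay: the beetle, the snake, the toad, the worm | the lab module: the finch, the frog, the lizard, the sparrow]
8. Engineer goes back to the storage bay alone.  [the storage bay: the beetle, the snake, the toad, the worm | the lab module: the finch, the frog, the lizard, the sparrow]
9. Engineer goes to the lab module with the snake.  [the storage bay: the beetle, the toad, the worm | the lab module: the finch, the frog, the lizard, the snake, the sparrow]
10. Engineer goes back to the storage bay alone.  [the storage bay: the beetle, the toad, the worm | the lab module: the finch, the frog, the lizard, the snake, the sparrow]
11. Engineer goes to the lab module with the toad.  [the storage bay: the beetle, the worm | the lab module: the finch, the frog, the lizard, the snake, the sparrow, the toad]
12. Engineer goes back to the storage bay with the lizard.  [the storage bay: the beetle, the lizard, the worm | the lab module: the finch, the frog, the snake, the sparrow, the toad]
13. Engineer goes to the lab module with the beetle.  [the storage bay: the lizard, the worm | the lab module: the beetle, the finch, the frog, the snake, the sparrow, the toad]
14. Engineer goes back to the storage bay alone.  [the storage bay: the lizard, the worm | the lab module: the beetle, the finch, the frog, the snake, the sparrow, the toad]
15. Engineer goes to the lab module with the worm.  [the storage bay: the lizard | the lab module: the beetle, the finch, the frog, the snake, the sparrow, the toad, the worm]
16. Engineer goes back to the storage bay alone.  [the storage bay: the lizard | the lab module: the beetle, the finch, the frog, the snake, the sparrow, the toad, the worm]
17. Engineer goes to the lab module with the lizard.  [the storage bay: — | the lab module: the beetle, the finch, the frog, the lizard, the snake, the sparrow, the toad, the worm]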